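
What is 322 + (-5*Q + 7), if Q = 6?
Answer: 299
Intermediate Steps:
322 + (-5*Q + 7) = 322 + (-5*6 + 7) = 322 + (-30 + 7) = 322 - 23 = 299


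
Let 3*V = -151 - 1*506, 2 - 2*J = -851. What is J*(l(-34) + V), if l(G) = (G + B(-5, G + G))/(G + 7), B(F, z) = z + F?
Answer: -2476259/27 ≈ -91713.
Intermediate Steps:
J = 853/2 (J = 1 - ½*(-851) = 1 + 851/2 = 853/2 ≈ 426.50)
V = -219 (V = (-151 - 1*506)/3 = (-151 - 506)/3 = (⅓)*(-657) = -219)
B(F, z) = F + z
l(G) = (-5 + 3*G)/(7 + G) (l(G) = (G + (-5 + (G + G)))/(G + 7) = (G + (-5 + 2*G))/(7 + G) = (-5 + 3*G)/(7 + G))
J*(l(-34) + V) = 853*((-5 + 3*(-34))/(7 - 34) - 219)/2 = 853*((-5 - 102)/(-27) - 219)/2 = 853*(-1/27*(-107) - 219)/2 = 853*(107/27 - 219)/2 = (853/2)*(-5806/27) = -2476259/27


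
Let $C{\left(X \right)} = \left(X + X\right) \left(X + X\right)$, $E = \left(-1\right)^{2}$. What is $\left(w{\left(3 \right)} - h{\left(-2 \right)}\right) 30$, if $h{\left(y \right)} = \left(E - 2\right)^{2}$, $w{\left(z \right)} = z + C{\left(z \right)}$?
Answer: $1140$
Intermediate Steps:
$E = 1$
$C{\left(X \right)} = 4 X^{2}$ ($C{\left(X \right)} = 2 X 2 X = 4 X^{2}$)
$w{\left(z \right)} = z + 4 z^{2}$
$h{\left(y \right)} = 1$ ($h{\left(y \right)} = \left(1 - 2\right)^{2} = \left(-1\right)^{2} = 1$)
$\left(w{\left(3 \right)} - h{\left(-2 \right)}\right) 30 = \left(3 \left(1 + 4 \cdot 3\right) - 1\right) 30 = \left(3 \left(1 + 12\right) - 1\right) 30 = \left(3 \cdot 13 - 1\right) 30 = \left(39 - 1\right) 30 = 38 \cdot 30 = 1140$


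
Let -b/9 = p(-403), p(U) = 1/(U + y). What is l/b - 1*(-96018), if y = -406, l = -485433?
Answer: -43539015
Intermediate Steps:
p(U) = 1/(-406 + U) (p(U) = 1/(U - 406) = 1/(-406 + U))
b = 9/809 (b = -9/(-406 - 403) = -9/(-809) = -9*(-1/809) = 9/809 ≈ 0.011125)
l/b - 1*(-96018) = -485433/9/809 - 1*(-96018) = -485433*809/9 + 96018 = -43635033 + 96018 = -43539015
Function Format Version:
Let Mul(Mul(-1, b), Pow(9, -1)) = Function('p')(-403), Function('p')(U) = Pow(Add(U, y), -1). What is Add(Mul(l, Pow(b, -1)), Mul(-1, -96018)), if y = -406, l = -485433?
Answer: -43539015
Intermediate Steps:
Function('p')(U) = Pow(Add(-406, U), -1) (Function('p')(U) = Pow(Add(U, -406), -1) = Pow(Add(-406, U), -1))
b = Rational(9, 809) (b = Mul(-9, Pow(Add(-406, -403), -1)) = Mul(-9, Pow(-809, -1)) = Mul(-9, Rational(-1, 809)) = Rational(9, 809) ≈ 0.011125)
Add(Mul(l, Pow(b, -1)), Mul(-1, -96018)) = Add(Mul(-485433, Pow(Rational(9, 809), -1)), Mul(-1, -96018)) = Add(Mul(-485433, Rational(809, 9)), 96018) = Add(-43635033, 96018) = -43539015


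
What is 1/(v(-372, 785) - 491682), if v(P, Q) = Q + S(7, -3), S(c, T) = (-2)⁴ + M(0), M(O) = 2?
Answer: -1/490879 ≈ -2.0372e-6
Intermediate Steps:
S(c, T) = 18 (S(c, T) = (-2)⁴ + 2 = 16 + 2 = 18)
v(P, Q) = 18 + Q (v(P, Q) = Q + 18 = 18 + Q)
1/(v(-372, 785) - 491682) = 1/((18 + 785) - 491682) = 1/(803 - 491682) = 1/(-490879) = -1/490879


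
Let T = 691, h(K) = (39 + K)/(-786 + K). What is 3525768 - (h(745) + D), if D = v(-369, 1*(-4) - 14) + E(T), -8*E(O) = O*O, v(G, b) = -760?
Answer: 1176284177/328 ≈ 3.5862e+6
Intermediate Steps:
h(K) = (39 + K)/(-786 + K)
E(O) = -O²/8 (E(O) = -O*O/8 = -O²/8)
D = -483561/8 (D = -760 - ⅛*691² = -760 - ⅛*477481 = -760 - 477481/8 = -483561/8 ≈ -60445.)
3525768 - (h(745) + D) = 3525768 - ((39 + 745)/(-786 + 745) - 483561/8) = 3525768 - (784/(-41) - 483561/8) = 3525768 - (-1/41*784 - 483561/8) = 3525768 - (-784/41 - 483561/8) = 3525768 - 1*(-19832273/328) = 3525768 + 19832273/328 = 1176284177/328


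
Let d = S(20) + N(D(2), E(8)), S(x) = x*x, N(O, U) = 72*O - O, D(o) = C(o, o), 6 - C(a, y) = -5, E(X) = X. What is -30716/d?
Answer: -30716/1181 ≈ -26.008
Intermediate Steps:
C(a, y) = 11 (C(a, y) = 6 - 1*(-5) = 6 + 5 = 11)
D(o) = 11
N(O, U) = 71*O
S(x) = x²
d = 1181 (d = 20² + 71*11 = 400 + 781 = 1181)
-30716/d = -30716/1181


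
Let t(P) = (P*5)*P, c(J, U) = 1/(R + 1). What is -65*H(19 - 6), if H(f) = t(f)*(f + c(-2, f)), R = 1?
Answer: -1482975/2 ≈ -7.4149e+5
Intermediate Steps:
c(J, U) = ½ (c(J, U) = 1/(1 + 1) = 1/2 = ½)
t(P) = 5*P² (t(P) = (5*P)*P = 5*P²)
H(f) = 5*f²*(½ + f) (H(f) = (5*f²)*(f + ½) = (5*f²)*(½ + f) = 5*f²*(½ + f))
-65*H(19 - 6) = -65*(19 - 6)²*(5/2 + 5*(19 - 6)) = -65*13²*(5/2 + 5*13) = -10985*(5/2 + 65) = -10985*135/2 = -65*22815/2 = -1482975/2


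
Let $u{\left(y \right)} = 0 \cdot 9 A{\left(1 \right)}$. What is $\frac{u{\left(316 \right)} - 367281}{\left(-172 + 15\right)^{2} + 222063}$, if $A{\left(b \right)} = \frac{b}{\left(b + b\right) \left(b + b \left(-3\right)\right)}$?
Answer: $- \frac{367281}{246712} \approx -1.4887$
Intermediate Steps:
$A{\left(b \right)} = - \frac{1}{4 b}$ ($A{\left(b \right)} = \frac{b}{2 b \left(b - 3 b\right)} = \frac{b}{2 b \left(- 2 b\right)} = \frac{b}{\left(-4\right) b^{2}} = b \left(- \frac{1}{4 b^{2}}\right) = - \frac{1}{4 b}$)
$u{\left(y \right)} = 0$ ($u{\left(y \right)} = 0 \cdot 9 \left(- \frac{1}{4 \cdot 1}\right) = 0 \left(\left(- \frac{1}{4}\right) 1\right) = 0 \left(- \frac{1}{4}\right) = 0$)
$\frac{u{\left(316 \right)} - 367281}{\left(-172 + 15\right)^{2} + 222063} = \frac{0 - 367281}{\left(-172 + 15\right)^{2} + 222063} = - \frac{367281}{\left(-157\right)^{2} + 222063} = - \frac{367281}{24649 + 222063} = - \frac{367281}{246712}$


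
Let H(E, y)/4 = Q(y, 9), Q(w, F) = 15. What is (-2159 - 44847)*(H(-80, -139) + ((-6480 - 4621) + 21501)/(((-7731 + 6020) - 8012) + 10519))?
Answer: -683467240/199 ≈ -3.4345e+6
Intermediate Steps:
H(E, y) = 60 (H(E, y) = 4*15 = 60)
(-2159 - 44847)*(H(-80, -139) + ((-6480 - 4621) + 21501)/(((-7731 + 6020) - 8012) + 10519)) = (-2159 - 44847)*(60 + ((-6480 - 4621) + 21501)/(((-7731 + 6020) - 8012) + 10519)) = -47006*(60 + (-11101 + 21501)/((-1711 - 8012) + 10519)) = -47006*(60 + 10400/(-9723 + 10519)) = -47006*(60 + 10400/796) = -47006*(60 + 10400*(1/796)) = -47006*(60 + 2600/199) = -47006*14540/199 = -683467240/199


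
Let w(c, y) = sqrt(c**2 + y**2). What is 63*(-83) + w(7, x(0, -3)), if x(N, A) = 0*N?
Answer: -5222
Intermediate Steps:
x(N, A) = 0
63*(-83) + w(7, x(0, -3)) = 63*(-83) + sqrt(7**2 + 0**2) = -5229 + sqrt(49 + 0) = -5229 + sqrt(49) = -5229 + 7 = -5222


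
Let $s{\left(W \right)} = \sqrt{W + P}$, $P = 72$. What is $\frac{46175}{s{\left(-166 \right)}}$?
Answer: $- \frac{46175 i \sqrt{94}}{94} \approx - 4762.6 i$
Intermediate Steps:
$s{\left(W \right)} = \sqrt{72 + W}$ ($s{\left(W \right)} = \sqrt{W + 72} = \sqrt{72 + W}$)
$\frac{46175}{s{\left(-166 \right)}} = \frac{46175}{\sqrt{72 - 166}} = \frac{46175}{\sqrt{-94}} = \frac{46175}{i \sqrt{94}} = 46175 \left(- \frac{i \sqrt{94}}{94}\right) = - \frac{46175 i \sqrt{94}}{94}$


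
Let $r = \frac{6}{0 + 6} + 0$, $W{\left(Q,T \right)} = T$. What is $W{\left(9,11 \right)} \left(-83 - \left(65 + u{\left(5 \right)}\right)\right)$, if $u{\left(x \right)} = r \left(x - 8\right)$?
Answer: $-1595$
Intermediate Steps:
$r = 1$ ($r = \frac{6}{6} + 0 = 6 \cdot \frac{1}{6} + 0 = 1 + 0 = 1$)
$u{\left(x \right)} = -8 + x$ ($u{\left(x \right)} = 1 \left(x - 8\right) = 1 \left(-8 + x\right) = -8 + x$)
$W{\left(9,11 \right)} \left(-83 - \left(65 + u{\left(5 \right)}\right)\right) = 11 \left(-83 - 62\right) = 11 \left(-145\right) = -1595$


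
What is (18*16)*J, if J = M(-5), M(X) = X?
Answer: -1440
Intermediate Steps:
J = -5
(18*16)*J = (18*16)*(-5) = 288*(-5) = -1440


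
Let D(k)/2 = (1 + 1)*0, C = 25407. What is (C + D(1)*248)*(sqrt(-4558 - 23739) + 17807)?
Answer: 452422449 + 25407*I*sqrt(28297) ≈ 4.5242e+8 + 4.2739e+6*I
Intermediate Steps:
D(k) = 0 (D(k) = 2*((1 + 1)*0) = 2*(2*0) = 2*0 = 0)
(C + D(1)*248)*(sqrt(-4558 - 23739) + 17807) = (25407 + 0*248)*(sqrt(-4558 - 23739) + 17807) = (25407 + 0)*(sqrt(-28297) + 17807) = 25407*(I*sqrt(28297) + 17807) = 25407*(17807 + I*sqrt(28297)) = 452422449 + 25407*I*sqrt(28297)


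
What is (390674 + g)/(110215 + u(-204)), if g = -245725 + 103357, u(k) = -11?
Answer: 124153/55102 ≈ 2.2531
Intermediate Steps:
g = -142368
(390674 + g)/(110215 + u(-204)) = (390674 - 142368)/(110215 - 11) = 248306/110204 = 248306*(1/110204) = 124153/55102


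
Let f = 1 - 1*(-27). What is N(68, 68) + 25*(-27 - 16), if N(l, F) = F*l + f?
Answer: 3577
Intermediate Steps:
f = 28 (f = 1 + 27 = 28)
N(l, F) = 28 + F*l (N(l, F) = F*l + 28 = 28 + F*l)
N(68, 68) + 25*(-27 - 16) = (28 + 68*68) + 25*(-27 - 16) = (28 + 4624) + 25*(-43) = 4652 - 1075 = 3577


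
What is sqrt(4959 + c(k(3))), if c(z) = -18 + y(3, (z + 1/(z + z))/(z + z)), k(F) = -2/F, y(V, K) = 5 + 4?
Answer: 15*sqrt(22) ≈ 70.356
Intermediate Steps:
y(V, K) = 9
c(z) = -9 (c(z) = -18 + 9 = -9)
sqrt(4959 + c(k(3))) = sqrt(4959 - 9) = sqrt(4950) = 15*sqrt(22)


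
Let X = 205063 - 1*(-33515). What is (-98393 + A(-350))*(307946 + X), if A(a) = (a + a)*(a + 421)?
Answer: -80936378732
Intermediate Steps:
X = 238578 (X = 205063 + 33515 = 238578)
A(a) = 2*a*(421 + a) (A(a) = (2*a)*(421 + a) = 2*a*(421 + a))
(-98393 + A(-350))*(307946 + X) = (-98393 + 2*(-350)*(421 - 350))*(307946 + 238578) = (-98393 + 2*(-350)*71)*546524 = (-98393 - 49700)*546524 = -148093*546524 = -80936378732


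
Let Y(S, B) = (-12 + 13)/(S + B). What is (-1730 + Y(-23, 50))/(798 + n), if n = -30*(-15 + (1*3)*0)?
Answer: -3593/2592 ≈ -1.3862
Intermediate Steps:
Y(S, B) = 1/(B + S)
n = 450 (n = -30*(-15 + 3*0) = -30*(-15 + 0) = -30*(-15) = 450)
(-1730 + Y(-23, 50))/(798 + n) = (-1730 + 1/(50 - 23))/(798 + 450) = (-1730 + 1/27)/1248 = (-1730 + 1/27)*(1/1248) = -46709/27*1/1248 = -3593/2592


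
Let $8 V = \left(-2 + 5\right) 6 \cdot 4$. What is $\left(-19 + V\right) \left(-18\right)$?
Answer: $180$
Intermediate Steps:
$V = 9$ ($V = \frac{\left(-2 + 5\right) 6 \cdot 4}{8} = \frac{3 \cdot 6 \cdot 4}{8} = \frac{18 \cdot 4}{8} = \frac{1}{8} \cdot 72 = 9$)
$\left(-19 + V\right) \left(-18\right) = \left(-19 + 9\right) \left(-18\right) = \left(-10\right) \left(-18\right) = 180$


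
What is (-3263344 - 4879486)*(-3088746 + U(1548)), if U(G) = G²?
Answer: 5638437490860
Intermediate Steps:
(-3263344 - 4879486)*(-3088746 + U(1548)) = (-3263344 - 4879486)*(-3088746 + 1548²) = -8142830*(-3088746 + 2396304) = -8142830*(-692442) = 5638437490860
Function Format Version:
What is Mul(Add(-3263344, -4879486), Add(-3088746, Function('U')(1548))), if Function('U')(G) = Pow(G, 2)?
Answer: 5638437490860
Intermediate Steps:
Mul(Add(-3263344, -4879486), Add(-3088746, Function('U')(1548))) = Mul(Add(-3263344, -4879486), Add(-3088746, Pow(1548, 2))) = Mul(-8142830, Add(-3088746, 2396304)) = Mul(-8142830, -692442) = 5638437490860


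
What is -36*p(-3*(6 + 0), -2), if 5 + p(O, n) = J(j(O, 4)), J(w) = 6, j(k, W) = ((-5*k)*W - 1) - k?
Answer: -36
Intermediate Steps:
j(k, W) = -1 - k - 5*W*k (j(k, W) = (-5*W*k - 1) - k = (-1 - 5*W*k) - k = -1 - k - 5*W*k)
p(O, n) = 1 (p(O, n) = -5 + 6 = 1)
-36*p(-3*(6 + 0), -2) = -36*1 = -36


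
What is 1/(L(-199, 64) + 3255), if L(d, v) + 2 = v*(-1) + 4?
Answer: 1/3193 ≈ 0.00031319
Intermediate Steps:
L(d, v) = 2 - v (L(d, v) = -2 + (v*(-1) + 4) = -2 + (-v + 4) = -2 + (4 - v) = 2 - v)
1/(L(-199, 64) + 3255) = 1/((2 - 1*64) + 3255) = 1/((2 - 64) + 3255) = 1/(-62 + 3255) = 1/3193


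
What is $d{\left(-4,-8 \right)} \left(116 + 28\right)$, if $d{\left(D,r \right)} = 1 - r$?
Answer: $1296$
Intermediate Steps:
$d{\left(-4,-8 \right)} \left(116 + 28\right) = \left(1 - -8\right) \left(116 + 28\right) = \left(1 + 8\right) 144 = 9 \cdot 144 = 1296$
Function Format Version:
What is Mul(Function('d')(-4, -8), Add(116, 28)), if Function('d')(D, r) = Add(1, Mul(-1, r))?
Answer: 1296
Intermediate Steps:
Mul(Function('d')(-4, -8), Add(116, 28)) = Mul(Add(1, Mul(-1, -8)), Add(116, 28)) = Mul(Add(1, 8), 144) = Mul(9, 144) = 1296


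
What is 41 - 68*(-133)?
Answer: 9085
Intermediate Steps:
41 - 68*(-133) = 41 + 9044 = 9085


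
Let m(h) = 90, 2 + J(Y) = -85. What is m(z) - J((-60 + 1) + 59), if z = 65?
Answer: 177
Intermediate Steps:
J(Y) = -87 (J(Y) = -2 - 85 = -87)
m(z) - J((-60 + 1) + 59) = 90 - 1*(-87) = 90 + 87 = 177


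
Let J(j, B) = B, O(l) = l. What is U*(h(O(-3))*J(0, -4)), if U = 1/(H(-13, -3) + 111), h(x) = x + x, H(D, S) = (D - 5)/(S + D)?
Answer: 64/299 ≈ 0.21405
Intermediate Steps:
H(D, S) = (-5 + D)/(D + S)
h(x) = 2*x
U = 8/897 (U = 1/((-5 - 13)/(-13 - 3) + 111) = 1/(-18/(-16) + 111) = 1/(-1/16*(-18) + 111) = 1/(9/8 + 111) = 1/(897/8) = 8/897 ≈ 0.0089186)
U*(h(O(-3))*J(0, -4)) = 8*((2*(-3))*(-4))/897 = 8*(-6*(-4))/897 = (8/897)*24 = 64/299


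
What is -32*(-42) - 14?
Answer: 1330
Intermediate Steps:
-32*(-42) - 14 = 1344 - 14 = 1330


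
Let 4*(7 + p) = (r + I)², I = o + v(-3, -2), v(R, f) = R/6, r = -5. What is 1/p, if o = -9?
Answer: 16/729 ≈ 0.021948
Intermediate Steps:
v(R, f) = R/6 (v(R, f) = R*(⅙) = R/6)
I = -19/2 (I = -9 + (⅙)*(-3) = -9 - ½ = -19/2 ≈ -9.5000)
p = 729/16 (p = -7 + (-5 - 19/2)²/4 = -7 + (-29/2)²/4 = -7 + (¼)*(841/4) = -7 + 841/16 = 729/16 ≈ 45.563)
1/p = 1/(729/16) = 16/729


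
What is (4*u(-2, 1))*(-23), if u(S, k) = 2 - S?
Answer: -368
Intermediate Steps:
(4*u(-2, 1))*(-23) = (4*(2 - 1*(-2)))*(-23) = (4*(2 + 2))*(-23) = (4*4)*(-23) = 16*(-23) = -368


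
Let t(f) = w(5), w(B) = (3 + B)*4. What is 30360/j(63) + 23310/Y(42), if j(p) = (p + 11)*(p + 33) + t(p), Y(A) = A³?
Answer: 149780/32781 ≈ 4.5691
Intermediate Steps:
w(B) = 12 + 4*B
t(f) = 32 (t(f) = 12 + 4*5 = 12 + 20 = 32)
j(p) = 32 + (11 + p)*(33 + p) (j(p) = (p + 11)*(p + 33) + 32 = (11 + p)*(33 + p) + 32 = 32 + (11 + p)*(33 + p))
30360/j(63) + 23310/Y(42) = 30360/(395 + 63² + 44*63) + 23310/(42³) = 30360/(395 + 3969 + 2772) + 23310/74088 = 30360/7136 + 23310*(1/74088) = 30360*(1/7136) + 185/588 = 3795/892 + 185/588 = 149780/32781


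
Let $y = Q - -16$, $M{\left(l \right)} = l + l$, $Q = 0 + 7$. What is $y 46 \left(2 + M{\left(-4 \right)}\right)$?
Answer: $-6348$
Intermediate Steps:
$Q = 7$
$M{\left(l \right)} = 2 l$
$y = 23$ ($y = 7 - -16 = 7 + 16 = 23$)
$y 46 \left(2 + M{\left(-4 \right)}\right) = 23 \cdot 46 \left(2 + 2 \left(-4\right)\right) = 1058 \left(2 - 8\right) = 1058 \left(-6\right) = -6348$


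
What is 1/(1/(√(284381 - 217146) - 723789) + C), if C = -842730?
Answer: -25969490807500857/21885268988241077143373 + √67235/372049572800098311437341 ≈ -1.1866e-6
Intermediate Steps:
1/(1/(√(284381 - 217146) - 723789) + C) = 1/(1/(√(284381 - 217146) - 723789) - 842730) = 1/(1/(√67235 - 723789) - 842730) = 1/(1/(-723789 + √67235) - 842730) = 1/(-842730 + 1/(-723789 + √67235))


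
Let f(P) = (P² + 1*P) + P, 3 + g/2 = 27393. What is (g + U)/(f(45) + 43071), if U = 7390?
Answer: 31085/22593 ≈ 1.3759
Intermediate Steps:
g = 54780 (g = -6 + 2*27393 = -6 + 54786 = 54780)
f(P) = P² + 2*P (f(P) = (P² + P) + P = (P + P²) + P = P² + 2*P)
(g + U)/(f(45) + 43071) = (54780 + 7390)/(45*(2 + 45) + 43071) = 62170/(45*47 + 43071) = 62170/(2115 + 43071) = 62170/45186 = 62170*(1/45186) = 31085/22593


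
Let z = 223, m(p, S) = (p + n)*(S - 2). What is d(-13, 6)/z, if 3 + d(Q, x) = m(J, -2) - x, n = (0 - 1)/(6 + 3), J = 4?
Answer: -221/2007 ≈ -0.11011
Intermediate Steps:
n = -⅑ (n = -1/9 = -1*⅑ = -⅑ ≈ -0.11111)
m(p, S) = (-2 + S)*(-⅑ + p) (m(p, S) = (p - ⅑)*(S - 2) = (-⅑ + p)*(-2 + S) = (-2 + S)*(-⅑ + p))
d(Q, x) = -167/9 - x (d(Q, x) = -3 + ((2/9 - 2*4 - ⅑*(-2) - 2*4) - x) = -3 + ((2/9 - 8 + 2/9 - 8) - x) = -3 + (-140/9 - x) = -167/9 - x)
d(-13, 6)/z = (-167/9 - 1*6)/223 = (-167/9 - 6)*(1/223) = -221/9*1/223 = -221/2007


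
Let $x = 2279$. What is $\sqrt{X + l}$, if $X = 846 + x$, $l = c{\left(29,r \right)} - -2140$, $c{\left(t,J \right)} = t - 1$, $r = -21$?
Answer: $\sqrt{5293} \approx 72.753$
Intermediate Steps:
$c{\left(t,J \right)} = -1 + t$
$l = 2168$ ($l = \left(-1 + 29\right) - -2140 = 28 + 2140 = 2168$)
$X = 3125$ ($X = 846 + 2279 = 3125$)
$\sqrt{X + l} = \sqrt{3125 + 2168} = \sqrt{5293}$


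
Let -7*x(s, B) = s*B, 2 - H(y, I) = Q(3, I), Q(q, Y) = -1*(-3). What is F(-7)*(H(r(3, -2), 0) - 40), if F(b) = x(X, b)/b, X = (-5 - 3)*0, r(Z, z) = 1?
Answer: 0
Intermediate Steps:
Q(q, Y) = 3
H(y, I) = -1 (H(y, I) = 2 - 1*3 = 2 - 3 = -1)
X = 0 (X = -8*0 = 0)
x(s, B) = -B*s/7 (x(s, B) = -s*B/7 = -B*s/7)
F(b) = 0 (F(b) = (-⅐*b*0)/b = 0/b = 0)
F(-7)*(H(r(3, -2), 0) - 40) = 0*(-1 - 40) = 0*(-41) = 0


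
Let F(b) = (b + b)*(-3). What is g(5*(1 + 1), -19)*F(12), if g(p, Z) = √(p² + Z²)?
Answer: -72*√461 ≈ -1545.9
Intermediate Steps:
F(b) = -6*b (F(b) = (2*b)*(-3) = -6*b)
g(p, Z) = √(Z² + p²)
g(5*(1 + 1), -19)*F(12) = √((-19)² + (5*(1 + 1))²)*(-6*12) = √(361 + (5*2)²)*(-72) = √(361 + 10²)*(-72) = √(361 + 100)*(-72) = √461*(-72) = -72*√461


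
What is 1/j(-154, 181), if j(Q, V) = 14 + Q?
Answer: -1/140 ≈ -0.0071429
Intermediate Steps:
1/j(-154, 181) = 1/(14 - 154) = 1/(-140) = -1/140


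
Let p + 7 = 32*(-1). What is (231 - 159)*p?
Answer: -2808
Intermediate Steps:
p = -39 (p = -7 + 32*(-1) = -7 - 32 = -39)
(231 - 159)*p = (231 - 159)*(-39) = 72*(-39) = -2808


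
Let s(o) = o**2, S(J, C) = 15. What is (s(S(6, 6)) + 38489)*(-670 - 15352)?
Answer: -620275708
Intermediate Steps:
(s(S(6, 6)) + 38489)*(-670 - 15352) = (15**2 + 38489)*(-670 - 15352) = (225 + 38489)*(-16022) = 38714*(-16022) = -620275708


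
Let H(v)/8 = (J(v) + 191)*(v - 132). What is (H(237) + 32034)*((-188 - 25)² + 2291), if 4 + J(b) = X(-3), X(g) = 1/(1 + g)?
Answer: 8993156040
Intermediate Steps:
J(b) = -9/2 (J(b) = -4 + 1/(1 - 3) = -4 + 1/(-2) = -4 - ½ = -9/2)
H(v) = -196944 + 1492*v (H(v) = 8*((-9/2 + 191)*(v - 132)) = 8*(373*(-132 + v)/2) = 8*(-24618 + 373*v/2) = -196944 + 1492*v)
(H(237) + 32034)*((-188 - 25)² + 2291) = ((-196944 + 1492*237) + 32034)*((-188 - 25)² + 2291) = ((-196944 + 353604) + 32034)*((-213)² + 2291) = (156660 + 32034)*(45369 + 2291) = 188694*47660 = 8993156040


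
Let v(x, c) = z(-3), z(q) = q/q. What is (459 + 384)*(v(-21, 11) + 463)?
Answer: 391152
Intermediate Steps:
z(q) = 1
v(x, c) = 1
(459 + 384)*(v(-21, 11) + 463) = (459 + 384)*(1 + 463) = 843*464 = 391152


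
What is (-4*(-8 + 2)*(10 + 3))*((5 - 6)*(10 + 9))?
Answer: -5928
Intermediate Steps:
(-4*(-8 + 2)*(10 + 3))*((5 - 6)*(10 + 9)) = (-(-24)*13)*(-1*19) = -4*(-78)*(-19) = 312*(-19) = -5928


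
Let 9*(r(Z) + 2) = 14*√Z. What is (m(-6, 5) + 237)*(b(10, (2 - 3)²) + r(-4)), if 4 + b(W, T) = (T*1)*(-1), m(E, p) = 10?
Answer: -1729 + 6916*I/9 ≈ -1729.0 + 768.44*I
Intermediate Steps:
r(Z) = -2 + 14*√Z/9 (r(Z) = -2 + (14*√Z)/9 = -2 + 14*√Z/9)
b(W, T) = -4 - T (b(W, T) = -4 + (T*1)*(-1) = -4 + T*(-1) = -4 - T)
(m(-6, 5) + 237)*(b(10, (2 - 3)²) + r(-4)) = (10 + 237)*((-4 - (2 - 3)²) + (-2 + 14*√(-4)/9)) = 247*((-4 - 1*(-1)²) + (-2 + 14*(2*I)/9)) = 247*((-4 - 1*1) + (-2 + 28*I/9)) = 247*((-4 - 1) + (-2 + 28*I/9)) = 247*(-5 + (-2 + 28*I/9)) = 247*(-7 + 28*I/9) = -1729 + 6916*I/9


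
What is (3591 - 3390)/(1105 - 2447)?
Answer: -201/1342 ≈ -0.14978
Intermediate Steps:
(3591 - 3390)/(1105 - 2447) = 201/(-1342) = 201*(-1/1342) = -201/1342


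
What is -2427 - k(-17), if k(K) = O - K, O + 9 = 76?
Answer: -2511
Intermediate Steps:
O = 67 (O = -9 + 76 = 67)
k(K) = 67 - K
-2427 - k(-17) = -2427 - (67 - 1*(-17)) = -2427 - (67 + 17) = -2427 - 1*84 = -2427 - 84 = -2511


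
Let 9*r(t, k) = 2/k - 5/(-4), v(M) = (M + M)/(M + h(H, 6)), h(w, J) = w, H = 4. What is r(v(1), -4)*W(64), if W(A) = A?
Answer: 16/3 ≈ 5.3333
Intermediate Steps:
v(M) = 2*M/(4 + M) (v(M) = (M + M)/(M + 4) = (2*M)/(4 + M) = 2*M/(4 + M))
r(t, k) = 5/36 + 2/(9*k) (r(t, k) = (2/k - 5/(-4))/9 = (2/k - 5*(-¼))/9 = (2/k + 5/4)/9 = (5/4 + 2/k)/9 = 5/36 + 2/(9*k))
r(v(1), -4)*W(64) = ((1/36)*(8 + 5*(-4))/(-4))*64 = ((1/36)*(-¼)*(8 - 20))*64 = ((1/36)*(-¼)*(-12))*64 = (1/12)*64 = 16/3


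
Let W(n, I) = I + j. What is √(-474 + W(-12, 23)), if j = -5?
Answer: 2*I*√114 ≈ 21.354*I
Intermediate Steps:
W(n, I) = -5 + I (W(n, I) = I - 5 = -5 + I)
√(-474 + W(-12, 23)) = √(-474 + (-5 + 23)) = √(-474 + 18) = √(-456) = 2*I*√114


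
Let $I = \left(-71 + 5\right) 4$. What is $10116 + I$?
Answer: $9852$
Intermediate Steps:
$I = -264$ ($I = \left(-66\right) 4 = -264$)
$10116 + I = 10116 - 264 = 9852$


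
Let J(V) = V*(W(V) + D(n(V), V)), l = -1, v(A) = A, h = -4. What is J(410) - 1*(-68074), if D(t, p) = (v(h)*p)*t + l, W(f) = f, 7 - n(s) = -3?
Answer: -6488236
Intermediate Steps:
n(s) = 10 (n(s) = 7 - 1*(-3) = 7 + 3 = 10)
D(t, p) = -1 - 4*p*t (D(t, p) = (-4*p)*t - 1 = -4*p*t - 1 = -1 - 4*p*t)
J(V) = V*(-1 - 39*V) (J(V) = V*(V + (-1 - 4*V*10)) = V*(V + (-1 - 40*V)) = V*(-1 - 39*V))
J(410) - 1*(-68074) = 410*(-1 - 39*410) - 1*(-68074) = 410*(-1 - 15990) + 68074 = 410*(-15991) + 68074 = -6556310 + 68074 = -6488236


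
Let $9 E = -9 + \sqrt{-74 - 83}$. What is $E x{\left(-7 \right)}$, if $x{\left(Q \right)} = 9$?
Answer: $-9 + i \sqrt{157} \approx -9.0 + 12.53 i$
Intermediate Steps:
$E = -1 + \frac{i \sqrt{157}}{9}$ ($E = \frac{-9 + \sqrt{-74 - 83}}{9} = \frac{-9 + \sqrt{-157}}{9} = \frac{-9 + i \sqrt{157}}{9} = -1 + \frac{i \sqrt{157}}{9} \approx -1.0 + 1.3922 i$)
$E x{\left(-7 \right)} = \left(-1 + \frac{i \sqrt{157}}{9}\right) 9 = -9 + i \sqrt{157}$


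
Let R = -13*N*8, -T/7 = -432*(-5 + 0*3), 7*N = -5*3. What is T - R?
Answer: -107400/7 ≈ -15343.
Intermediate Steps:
N = -15/7 (N = (-5*3)/7 = (⅐)*(-15) = -15/7 ≈ -2.1429)
T = -15120 (T = -(-3024)*(-5 + 0*3) = -(-3024)*(-5 + 0) = -(-3024)*(-5) = -7*2160 = -15120)
R = 1560/7 (R = -13*(-15/7)*8 = (195/7)*8 = 1560/7 ≈ 222.86)
T - R = -15120 - 1*1560/7 = -15120 - 1560/7 = -107400/7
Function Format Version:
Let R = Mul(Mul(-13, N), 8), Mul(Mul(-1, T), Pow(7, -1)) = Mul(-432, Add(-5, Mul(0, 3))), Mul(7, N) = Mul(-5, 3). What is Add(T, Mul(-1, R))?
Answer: Rational(-107400, 7) ≈ -15343.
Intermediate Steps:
N = Rational(-15, 7) (N = Mul(Rational(1, 7), Mul(-5, 3)) = Mul(Rational(1, 7), -15) = Rational(-15, 7) ≈ -2.1429)
T = -15120 (T = Mul(-7, Mul(-432, Add(-5, Mul(0, 3)))) = Mul(-7, Mul(-432, Add(-5, 0))) = Mul(-7, Mul(-432, -5)) = Mul(-7, 2160) = -15120)
R = Rational(1560, 7) (R = Mul(Mul(-13, Rational(-15, 7)), 8) = Mul(Rational(195, 7), 8) = Rational(1560, 7) ≈ 222.86)
Add(T, Mul(-1, R)) = Add(-15120, Mul(-1, Rational(1560, 7))) = Add(-15120, Rational(-1560, 7)) = Rational(-107400, 7)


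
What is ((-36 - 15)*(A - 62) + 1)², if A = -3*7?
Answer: 17926756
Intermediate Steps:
A = -21
((-36 - 15)*(A - 62) + 1)² = ((-36 - 15)*(-21 - 62) + 1)² = (-51*(-83) + 1)² = (4233 + 1)² = 4234² = 17926756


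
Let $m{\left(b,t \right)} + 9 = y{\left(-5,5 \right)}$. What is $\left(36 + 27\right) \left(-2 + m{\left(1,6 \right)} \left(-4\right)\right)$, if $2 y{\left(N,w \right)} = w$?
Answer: $1512$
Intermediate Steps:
$y{\left(N,w \right)} = \frac{w}{2}$
$m{\left(b,t \right)} = - \frac{13}{2}$ ($m{\left(b,t \right)} = -9 + \frac{1}{2} \cdot 5 = -9 + \frac{5}{2} = - \frac{13}{2}$)
$\left(36 + 27\right) \left(-2 + m{\left(1,6 \right)} \left(-4\right)\right) = \left(36 + 27\right) \left(-2 - -26\right) = 63 \left(-2 + 26\right) = 63 \cdot 24 = 1512$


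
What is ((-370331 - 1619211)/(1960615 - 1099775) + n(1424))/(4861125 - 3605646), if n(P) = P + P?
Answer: 408280463/180127757060 ≈ 0.0022666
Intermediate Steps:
n(P) = 2*P
((-370331 - 1619211)/(1960615 - 1099775) + n(1424))/(4861125 - 3605646) = ((-370331 - 1619211)/(1960615 - 1099775) + 2*1424)/(4861125 - 3605646) = (-1989542/860840 + 2848)/1255479 = (-1989542*1/860840 + 2848)*(1/1255479) = (-994771/430420 + 2848)*(1/1255479) = (1224841389/430420)*(1/1255479) = 408280463/180127757060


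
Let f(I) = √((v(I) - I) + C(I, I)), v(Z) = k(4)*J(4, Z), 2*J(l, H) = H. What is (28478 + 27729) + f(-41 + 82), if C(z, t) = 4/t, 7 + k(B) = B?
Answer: 56207 + 3*I*√76506/82 ≈ 56207.0 + 10.119*I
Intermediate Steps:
J(l, H) = H/2
k(B) = -7 + B
v(Z) = -3*Z/2 (v(Z) = (-7 + 4)*(Z/2) = -3*Z/2)
f(I) = √(4/I - 5*I/2) (f(I) = √((-3*I/2 - I) + 4/I) = √(-5*I/2 + 4/I) = √(4/I - 5*I/2))
(28478 + 27729) + f(-41 + 82) = (28478 + 27729) + √(-10*(-41 + 82) + 16/(-41 + 82))/2 = 56207 + √(-10*41 + 16/41)/2 = 56207 + √(-410 + 16*(1/41))/2 = 56207 + √(-410 + 16/41)/2 = 56207 + √(-16794/41)/2 = 56207 + (3*I*√76506/41)/2 = 56207 + 3*I*√76506/82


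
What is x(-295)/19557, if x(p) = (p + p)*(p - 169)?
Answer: 273760/19557 ≈ 13.998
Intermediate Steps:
x(p) = 2*p*(-169 + p) (x(p) = (2*p)*(-169 + p) = 2*p*(-169 + p))
x(-295)/19557 = (2*(-295)*(-169 - 295))/19557 = (2*(-295)*(-464))*(1/19557) = 273760*(1/19557) = 273760/19557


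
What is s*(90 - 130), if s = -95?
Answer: 3800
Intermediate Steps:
s*(90 - 130) = -95*(90 - 130) = -95*(-40) = 3800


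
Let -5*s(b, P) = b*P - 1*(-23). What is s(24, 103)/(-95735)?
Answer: 499/95735 ≈ 0.0052123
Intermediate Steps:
s(b, P) = -23/5 - P*b/5 (s(b, P) = -(b*P - 1*(-23))/5 = -(P*b + 23)/5 = -(23 + P*b)/5 = -23/5 - P*b/5)
s(24, 103)/(-95735) = (-23/5 - 1/5*103*24)/(-95735) = (-23/5 - 2472/5)*(-1/95735) = -499*(-1/95735) = 499/95735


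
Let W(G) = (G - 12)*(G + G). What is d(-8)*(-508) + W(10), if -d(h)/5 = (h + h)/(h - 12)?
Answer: 1992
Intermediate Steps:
d(h) = -10*h/(-12 + h) (d(h) = -5*(h + h)/(h - 12) = -5*2*h/(-12 + h) = -10*h/(-12 + h))
W(G) = 2*G*(-12 + G) (W(G) = (-12 + G)*(2*G) = 2*G*(-12 + G))
d(-8)*(-508) + W(10) = -10*(-8)/(-12 - 8)*(-508) + 2*10*(-12 + 10) = -10*(-8)/(-20)*(-508) + 2*10*(-2) = -10*(-8)*(-1/20)*(-508) - 40 = -4*(-508) - 40 = 2032 - 40 = 1992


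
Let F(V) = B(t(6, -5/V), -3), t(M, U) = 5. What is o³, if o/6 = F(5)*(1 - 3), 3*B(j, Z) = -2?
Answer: 512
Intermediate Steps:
B(j, Z) = -⅔ (B(j, Z) = (⅓)*(-2) = -⅔)
F(V) = -⅔
o = 8 (o = 6*(-2*(1 - 3)/3) = 6*(-⅔*(-2)) = 6*(4/3) = 8)
o³ = 8³ = 512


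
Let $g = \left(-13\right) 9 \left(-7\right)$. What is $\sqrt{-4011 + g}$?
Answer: $2 i \sqrt{798} \approx 56.498 i$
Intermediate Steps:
$g = 819$ ($g = \left(-117\right) \left(-7\right) = 819$)
$\sqrt{-4011 + g} = \sqrt{-4011 + 819} = \sqrt{-3192} = 2 i \sqrt{798}$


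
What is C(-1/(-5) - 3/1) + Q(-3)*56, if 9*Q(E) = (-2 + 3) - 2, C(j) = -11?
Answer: -155/9 ≈ -17.222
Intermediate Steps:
Q(E) = -⅑ (Q(E) = ((-2 + 3) - 2)/9 = (1 - 2)/9 = (⅑)*(-1) = -⅑)
C(-1/(-5) - 3/1) + Q(-3)*56 = -11 - ⅑*56 = -11 - 56/9 = -155/9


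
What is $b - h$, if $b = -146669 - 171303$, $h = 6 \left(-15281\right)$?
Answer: $-226286$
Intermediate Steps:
$h = -91686$
$b = -317972$
$b - h = -317972 - -91686 = -317972 + 91686 = -226286$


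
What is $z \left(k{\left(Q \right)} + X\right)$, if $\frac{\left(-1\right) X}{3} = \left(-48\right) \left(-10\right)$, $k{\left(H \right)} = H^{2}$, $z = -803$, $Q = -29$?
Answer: $480997$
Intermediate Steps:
$X = -1440$ ($X = - 3 \left(\left(-48\right) \left(-10\right)\right) = \left(-3\right) 480 = -1440$)
$z \left(k{\left(Q \right)} + X\right) = - 803 \left(\left(-29\right)^{2} - 1440\right) = - 803 \left(841 - 1440\right) = \left(-803\right) \left(-599\right) = 480997$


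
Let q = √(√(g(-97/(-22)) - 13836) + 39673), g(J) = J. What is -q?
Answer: -√(19201732 + 22*I*√6694490)/22 ≈ -199.18 - 0.29523*I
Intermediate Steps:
q = √(39673 + I*√6694490/22) (q = √(√(-97/(-22) - 13836) + 39673) = √(√(-97*(-1/22) - 13836) + 39673) = √(√(97/22 - 13836) + 39673) = √(√(-304295/22) + 39673) = √(I*√6694490/22 + 39673) = √(39673 + I*√6694490/22) ≈ 199.18 + 0.2952*I)
-q = -√(19201732 + 22*I*√6694490)/22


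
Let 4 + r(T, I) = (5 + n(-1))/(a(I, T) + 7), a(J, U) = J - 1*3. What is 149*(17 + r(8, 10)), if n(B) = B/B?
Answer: 14006/7 ≈ 2000.9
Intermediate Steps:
a(J, U) = -3 + J (a(J, U) = J - 3 = -3 + J)
n(B) = 1
r(T, I) = -4 + 6/(4 + I) (r(T, I) = -4 + (5 + 1)/((-3 + I) + 7) = -4 + 6/(4 + I))
149*(17 + r(8, 10)) = 149*(17 + 2*(-5 - 2*10)/(4 + 10)) = 149*(17 + 2*(-5 - 20)/14) = 149*(17 + 2*(1/14)*(-25)) = 149*(17 - 25/7) = 149*(94/7) = 14006/7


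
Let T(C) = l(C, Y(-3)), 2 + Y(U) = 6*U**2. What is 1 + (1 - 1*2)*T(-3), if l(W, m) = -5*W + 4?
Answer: -18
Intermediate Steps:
Y(U) = -2 + 6*U**2
l(W, m) = 4 - 5*W
T(C) = 4 - 5*C
1 + (1 - 1*2)*T(-3) = 1 + (1 - 1*2)*(4 - 5*(-3)) = 1 + (1 - 2)*(4 + 15) = 1 - 1*19 = 1 - 19 = -18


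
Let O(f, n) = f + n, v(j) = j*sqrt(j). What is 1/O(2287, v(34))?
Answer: 2287/5191065 - 34*sqrt(34)/5191065 ≈ 0.00040237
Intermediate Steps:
v(j) = j**(3/2)
1/O(2287, v(34)) = 1/(2287 + 34**(3/2)) = 1/(2287 + 34*sqrt(34))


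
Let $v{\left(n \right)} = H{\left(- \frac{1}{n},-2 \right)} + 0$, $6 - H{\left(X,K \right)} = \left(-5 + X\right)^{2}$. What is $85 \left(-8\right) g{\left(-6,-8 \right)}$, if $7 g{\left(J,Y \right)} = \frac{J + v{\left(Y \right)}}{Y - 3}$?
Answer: $- \frac{129285}{616} \approx -209.88$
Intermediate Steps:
$H{\left(X,K \right)} = 6 - \left(-5 + X\right)^{2}$
$v{\left(n \right)} = 6 - \left(-5 - \frac{1}{n}\right)^{2}$ ($v{\left(n \right)} = \left(6 - \left(-5 - \frac{1}{n}\right)^{2}\right) + 0 = 6 - \left(-5 - \frac{1}{n}\right)^{2}$)
$g{\left(J,Y \right)} = \frac{6 + J - \frac{\left(1 + 5 Y\right)^{2}}{Y^{2}}}{7 \left(-3 + Y\right)}$ ($g{\left(J,Y \right)} = \frac{\left(J + \left(6 - \frac{\left(1 + 5 Y\right)^{2}}{Y^{2}}\right)\right) \frac{1}{Y - 3}}{7} = \frac{\left(6 + J - \frac{\left(1 + 5 Y\right)^{2}}{Y^{2}}\right) \frac{1}{-3 + Y}}{7} = \frac{\frac{1}{-3 + Y} \left(6 + J - \frac{\left(1 + 5 Y\right)^{2}}{Y^{2}}\right)}{7} = \frac{6 + J - \frac{\left(1 + 5 Y\right)^{2}}{Y^{2}}}{7 \left(-3 + Y\right)}$)
$85 \left(-8\right) g{\left(-6,-8 \right)} = 85 \left(-8\right) \frac{- \left(1 + 5 \left(-8\right)\right)^{2} + \left(-8\right)^{2} \left(6 - 6\right)}{7 \cdot 64 \left(-3 - 8\right)} = - 680 \cdot \frac{1}{7} \cdot \frac{1}{64} \frac{1}{-11} \left(- \left(1 - 40\right)^{2} + 64 \cdot 0\right) = - 680 \cdot \frac{1}{7} \cdot \frac{1}{64} \left(- \frac{1}{11}\right) \left(- \left(-39\right)^{2} + 0\right) = - 680 \cdot \frac{1}{7} \cdot \frac{1}{64} \left(- \frac{1}{11}\right) \left(\left(-1\right) 1521 + 0\right) = - 680 \cdot \frac{1}{7} \cdot \frac{1}{64} \left(- \frac{1}{11}\right) \left(-1521 + 0\right) = - 680 \cdot \frac{1}{7} \cdot \frac{1}{64} \left(- \frac{1}{11}\right) \left(-1521\right) = \left(-680\right) \frac{1521}{4928} = - \frac{129285}{616}$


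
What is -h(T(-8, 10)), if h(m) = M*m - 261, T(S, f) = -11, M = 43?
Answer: 734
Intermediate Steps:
h(m) = -261 + 43*m (h(m) = 43*m - 261 = -261 + 43*m)
-h(T(-8, 10)) = -(-261 + 43*(-11)) = -(-261 - 473) = -1*(-734) = 734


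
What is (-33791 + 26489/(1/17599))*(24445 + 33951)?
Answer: 27221068823520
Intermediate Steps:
(-33791 + 26489/(1/17599))*(24445 + 33951) = (-33791 + 26489/(1/17599))*58396 = (-33791 + 26489*17599)*58396 = (-33791 + 466179911)*58396 = 466146120*58396 = 27221068823520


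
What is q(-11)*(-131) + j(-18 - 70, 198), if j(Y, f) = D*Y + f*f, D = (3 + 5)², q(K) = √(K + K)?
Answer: 33572 - 131*I*√22 ≈ 33572.0 - 614.44*I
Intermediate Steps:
q(K) = √2*√K (q(K) = √(2*K) = √2*√K)
D = 64 (D = 8² = 64)
j(Y, f) = f² + 64*Y (j(Y, f) = 64*Y + f*f = 64*Y + f² = f² + 64*Y)
q(-11)*(-131) + j(-18 - 70, 198) = (√2*√(-11))*(-131) + (198² + 64*(-18 - 70)) = (√2*(I*√11))*(-131) + (39204 + 64*(-88)) = (I*√22)*(-131) + (39204 - 5632) = -131*I*√22 + 33572 = 33572 - 131*I*√22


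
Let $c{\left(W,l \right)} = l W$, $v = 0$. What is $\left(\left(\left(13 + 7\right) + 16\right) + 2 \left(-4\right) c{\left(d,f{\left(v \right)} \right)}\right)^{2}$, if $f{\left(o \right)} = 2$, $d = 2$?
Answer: $16$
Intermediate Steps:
$c{\left(W,l \right)} = W l$
$\left(\left(\left(13 + 7\right) + 16\right) + 2 \left(-4\right) c{\left(d,f{\left(v \right)} \right)}\right)^{2} = \left(\left(\left(13 + 7\right) + 16\right) + 2 \left(-4\right) 2 \cdot 2\right)^{2} = \left(\left(20 + 16\right) - 32\right)^{2} = \left(36 - 32\right)^{2} = 4^{2} = 16$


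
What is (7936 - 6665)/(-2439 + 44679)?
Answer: 1271/42240 ≈ 0.030090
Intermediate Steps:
(7936 - 6665)/(-2439 + 44679) = 1271/42240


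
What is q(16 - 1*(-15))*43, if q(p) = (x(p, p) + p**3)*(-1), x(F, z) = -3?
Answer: -1280884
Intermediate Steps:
q(p) = 3 - p**3 (q(p) = (-3 + p**3)*(-1) = 3 - p**3)
q(16 - 1*(-15))*43 = (3 - (16 - 1*(-15))**3)*43 = (3 - (16 + 15)**3)*43 = (3 - 1*31**3)*43 = (3 - 1*29791)*43 = (3 - 29791)*43 = -29788*43 = -1280884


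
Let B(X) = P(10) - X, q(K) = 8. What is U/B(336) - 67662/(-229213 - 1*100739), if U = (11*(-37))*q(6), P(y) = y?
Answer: 13052161/1280528 ≈ 10.193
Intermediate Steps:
U = -3256 (U = (11*(-37))*8 = -407*8 = -3256)
B(X) = 10 - X
U/B(336) - 67662/(-229213 - 1*100739) = -3256/(10 - 1*336) - 67662/(-229213 - 1*100739) = -3256/(10 - 336) - 67662/(-229213 - 100739) = -3256/(-326) - 67662/(-329952) = -3256*(-1/326) - 67662*(-1/329952) = 1628/163 + 1611/7856 = 13052161/1280528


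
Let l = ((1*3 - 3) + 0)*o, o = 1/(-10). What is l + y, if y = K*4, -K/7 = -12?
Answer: 336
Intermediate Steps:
K = 84 (K = -7*(-12) = 84)
o = -⅒ ≈ -0.10000
y = 336 (y = 84*4 = 336)
l = 0 (l = ((1*3 - 3) + 0)*(-⅒) = ((3 - 3) + 0)*(-⅒) = (0 + 0)*(-⅒) = 0*(-⅒) = 0)
l + y = 0 + 336 = 336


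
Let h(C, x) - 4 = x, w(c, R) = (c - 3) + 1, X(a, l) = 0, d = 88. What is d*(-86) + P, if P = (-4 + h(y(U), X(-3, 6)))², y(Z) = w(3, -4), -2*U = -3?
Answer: -7568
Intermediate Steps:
U = 3/2 (U = -½*(-3) = 3/2 ≈ 1.5000)
w(c, R) = -2 + c (w(c, R) = (-3 + c) + 1 = -2 + c)
y(Z) = 1 (y(Z) = -2 + 3 = 1)
h(C, x) = 4 + x
P = 0 (P = (-4 + (4 + 0))² = (-4 + 4)² = 0² = 0)
d*(-86) + P = 88*(-86) + 0 = -7568 + 0 = -7568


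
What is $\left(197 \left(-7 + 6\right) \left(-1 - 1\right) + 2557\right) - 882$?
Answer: $2069$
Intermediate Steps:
$\left(197 \left(-7 + 6\right) \left(-1 - 1\right) + 2557\right) - 882 = \left(197 \left(\left(-1\right) \left(-2\right)\right) + 2557\right) - 882 = \left(197 \cdot 2 + 2557\right) - 882 = \left(394 + 2557\right) - 882 = 2951 - 882 = 2069$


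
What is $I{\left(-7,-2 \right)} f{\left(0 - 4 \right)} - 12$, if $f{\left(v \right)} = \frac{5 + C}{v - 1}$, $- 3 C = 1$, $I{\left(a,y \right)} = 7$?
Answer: $- \frac{278}{15} \approx -18.533$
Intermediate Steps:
$C = - \frac{1}{3}$ ($C = \left(- \frac{1}{3}\right) 1 = - \frac{1}{3} \approx -0.33333$)
$f{\left(v \right)} = \frac{14}{3 \left(-1 + v\right)}$ ($f{\left(v \right)} = \frac{5 - \frac{1}{3}}{v - 1} = \frac{14}{3 \left(-1 + v\right)}$)
$I{\left(-7,-2 \right)} f{\left(0 - 4 \right)} - 12 = 7 \frac{14}{3 \left(-1 + \left(0 - 4\right)\right)} - 12 = 7 \frac{14}{3 \left(-1 - 4\right)} - 12 = 7 \frac{14}{3 \left(-5\right)} - 12 = 7 \cdot \frac{14}{3} \left(- \frac{1}{5}\right) - 12 = 7 \left(- \frac{14}{15}\right) - 12 = - \frac{98}{15} - 12 = - \frac{278}{15}$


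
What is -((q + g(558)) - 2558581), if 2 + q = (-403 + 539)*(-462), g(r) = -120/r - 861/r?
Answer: 162527839/62 ≈ 2.6214e+6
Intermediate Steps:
g(r) = -981/r
q = -62834 (q = -2 + (-403 + 539)*(-462) = -2 + 136*(-462) = -2 - 62832 = -62834)
-((q + g(558)) - 2558581) = -((-62834 - 981/558) - 2558581) = -((-62834 - 981*1/558) - 2558581) = -((-62834 - 109/62) - 2558581) = -(-3895817/62 - 2558581) = -1*(-162527839/62) = 162527839/62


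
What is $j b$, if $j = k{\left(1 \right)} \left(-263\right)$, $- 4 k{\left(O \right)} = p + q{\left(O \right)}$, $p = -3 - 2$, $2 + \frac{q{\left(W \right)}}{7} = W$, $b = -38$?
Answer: $29982$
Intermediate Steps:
$q{\left(W \right)} = -14 + 7 W$
$p = -5$ ($p = -3 - 2 = -5$)
$k{\left(O \right)} = \frac{19}{4} - \frac{7 O}{4}$ ($k{\left(O \right)} = - \frac{-5 + \left(-14 + 7 O\right)}{4} = - \frac{-19 + 7 O}{4} = \frac{19}{4} - \frac{7 O}{4}$)
$j = -789$ ($j = \left(\frac{19}{4} - \frac{7}{4}\right) \left(-263\right) = 3 \left(-263\right) = -789$)
$j b = \left(-789\right) \left(-38\right) = 29982$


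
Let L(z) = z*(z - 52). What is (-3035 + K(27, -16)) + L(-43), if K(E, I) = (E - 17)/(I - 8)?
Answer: 12595/12 ≈ 1049.6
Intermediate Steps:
L(z) = z*(-52 + z)
K(E, I) = (-17 + E)/(-8 + I)
(-3035 + K(27, -16)) + L(-43) = (-3035 + (-17 + 27)/(-8 - 16)) - 43*(-52 - 43) = (-3035 + 10/(-24)) - 43*(-95) = (-3035 - 1/24*10) + 4085 = (-3035 - 5/12) + 4085 = -36425/12 + 4085 = 12595/12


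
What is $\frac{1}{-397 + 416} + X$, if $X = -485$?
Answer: $- \frac{9214}{19} \approx -484.95$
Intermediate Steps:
$\frac{1}{-397 + 416} + X = \frac{1}{-397 + 416} - 485 = \frac{1}{19} - 485 = - \frac{9214}{19}$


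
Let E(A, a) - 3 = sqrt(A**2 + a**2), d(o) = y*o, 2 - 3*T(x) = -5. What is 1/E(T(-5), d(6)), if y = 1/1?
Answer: -27/292 + 3*sqrt(373)/292 ≈ 0.10596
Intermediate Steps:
T(x) = 7/3 (T(x) = 2/3 - 1/3*(-5) = 2/3 + 5/3 = 7/3)
y = 1
d(o) = o (d(o) = 1*o = o)
E(A, a) = 3 + sqrt(A**2 + a**2)
1/E(T(-5), d(6)) = 1/(3 + sqrt((7/3)**2 + 6**2)) = 1/(3 + sqrt(49/9 + 36)) = 1/(3 + sqrt(373/9)) = 1/(3 + sqrt(373)/3)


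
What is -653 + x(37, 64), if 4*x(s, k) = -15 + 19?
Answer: -652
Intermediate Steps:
x(s, k) = 1 (x(s, k) = (-15 + 19)/4 = (¼)*4 = 1)
-653 + x(37, 64) = -653 + 1 = -652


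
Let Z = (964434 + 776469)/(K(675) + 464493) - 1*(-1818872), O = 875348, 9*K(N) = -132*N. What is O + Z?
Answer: 408258431121/151531 ≈ 2.6942e+6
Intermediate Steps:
K(N) = -44*N/3 (K(N) = (-132*N)/9 = -44*N/3)
Z = 275616073333/151531 (Z = (964434 + 776469)/(-44/3*675 + 464493) - 1*(-1818872) = 1740903/(-9900 + 464493) + 1818872 = 1740903/454593 + 1818872 = 1740903*(1/454593) + 1818872 = 580301/151531 + 1818872 = 275616073333/151531 ≈ 1.8189e+6)
O + Z = 875348 + 275616073333/151531 = 408258431121/151531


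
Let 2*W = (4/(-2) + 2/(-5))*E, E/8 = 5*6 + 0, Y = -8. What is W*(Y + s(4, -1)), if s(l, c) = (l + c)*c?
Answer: 3168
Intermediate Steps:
E = 240 (E = 8*(5*6 + 0) = 8*(30 + 0) = 8*30 = 240)
s(l, c) = c*(c + l) (s(l, c) = (c + l)*c = c*(c + l))
W = -288 (W = ((4/(-2) + 2/(-5))*240)/2 = ((4*(-1/2) + 2*(-1/5))*240)/2 = ((-2 - 2/5)*240)/2 = (-12/5*240)/2 = (1/2)*(-576) = -288)
W*(Y + s(4, -1)) = -288*(-8 - (-1 + 4)) = -288*(-8 - 1*3) = -288*(-8 - 3) = -288*(-11) = 3168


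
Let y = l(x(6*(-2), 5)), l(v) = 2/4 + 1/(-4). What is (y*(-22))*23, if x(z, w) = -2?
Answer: -253/2 ≈ -126.50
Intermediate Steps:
l(v) = ¼ (l(v) = 2*(¼) + 1*(-¼) = ½ - ¼ = ¼)
y = ¼ ≈ 0.25000
(y*(-22))*23 = ((¼)*(-22))*23 = -11/2*23 = -253/2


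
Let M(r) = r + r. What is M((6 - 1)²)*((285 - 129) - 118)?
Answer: 1900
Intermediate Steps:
M(r) = 2*r
M((6 - 1)²)*((285 - 129) - 118) = (2*(6 - 1)²)*((285 - 129) - 118) = (2*5²)*(156 - 118) = (2*25)*38 = 50*38 = 1900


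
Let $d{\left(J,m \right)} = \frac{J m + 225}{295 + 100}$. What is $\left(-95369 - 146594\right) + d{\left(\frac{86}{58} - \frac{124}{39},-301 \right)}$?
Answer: $- \frac{108094928341}{446745} \approx -2.4196 \cdot 10^{5}$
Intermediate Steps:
$d{\left(J,m \right)} = \frac{45}{79} + \frac{J m}{395}$ ($d{\left(J,m \right)} = \frac{225 + J m}{395} = \left(225 + J m\right) \frac{1}{395} = \frac{45}{79} + \frac{J m}{395}$)
$\left(-95369 - 146594\right) + d{\left(\frac{86}{58} - \frac{124}{39},-301 \right)} = \left(-95369 - 146594\right) + \left(\frac{45}{79} + \frac{1}{395} \left(\frac{86}{58} - \frac{124}{39}\right) \left(-301\right)\right) = \left(-95369 - 146594\right) + \left(\frac{45}{79} + \frac{1}{395} \left(86 \cdot \frac{1}{58} - \frac{124}{39}\right) \left(-301\right)\right) = -241963 + \left(\frac{45}{79} + \frac{1}{395} \left(\frac{43}{29} - \frac{124}{39}\right) \left(-301\right)\right) = -241963 + \left(\frac{45}{79} + \frac{1}{395} \left(- \frac{1919}{1131}\right) \left(-301\right)\right) = -241963 + \left(\frac{45}{79} + \frac{577619}{446745}\right) = -241963 + \frac{832094}{446745} = - \frac{108094928341}{446745}$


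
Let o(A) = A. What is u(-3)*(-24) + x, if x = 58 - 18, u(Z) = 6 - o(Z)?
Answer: -176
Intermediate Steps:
u(Z) = 6 - Z
x = 40
u(-3)*(-24) + x = (6 - 1*(-3))*(-24) + 40 = (6 + 3)*(-24) + 40 = 9*(-24) + 40 = -216 + 40 = -176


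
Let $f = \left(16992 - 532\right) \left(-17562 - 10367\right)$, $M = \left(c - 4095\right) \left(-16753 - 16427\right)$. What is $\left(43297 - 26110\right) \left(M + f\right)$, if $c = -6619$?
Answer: $-1791243233340$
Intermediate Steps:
$M = 355490520$ ($M = \left(-6619 - 4095\right) \left(-16753 - 16427\right) = \left(-10714\right) \left(-33180\right) = 355490520$)
$f = -459711340$ ($f = 16460 \left(-27929\right) = -459711340$)
$\left(43297 - 26110\right) \left(M + f\right) = \left(43297 - 26110\right) \left(355490520 - 459711340\right) = 17187 \left(-104220820\right) = -1791243233340$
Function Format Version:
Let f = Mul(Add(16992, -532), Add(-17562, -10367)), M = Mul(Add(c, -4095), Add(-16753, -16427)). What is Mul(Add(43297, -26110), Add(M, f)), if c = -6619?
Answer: -1791243233340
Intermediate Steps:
M = 355490520 (M = Mul(Add(-6619, -4095), Add(-16753, -16427)) = Mul(-10714, -33180) = 355490520)
f = -459711340 (f = Mul(16460, -27929) = -459711340)
Mul(Add(43297, -26110), Add(M, f)) = Mul(Add(43297, -26110), Add(355490520, -459711340)) = Mul(17187, -104220820) = -1791243233340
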